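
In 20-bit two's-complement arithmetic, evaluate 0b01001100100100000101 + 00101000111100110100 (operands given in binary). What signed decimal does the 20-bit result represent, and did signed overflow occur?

0b01001100100100000101 → 01001100100100000101 = 313605 (signed)
00101000111100110100 = 167732 (signed)
  01001100100100000101
+ 00101000111100110100
= 01110101100000111001
Result 01110101100000111001: MSB = 0 → value 481337.
Both addends are non-negative and so is the stored result: no signed overflow.

481337; no overflow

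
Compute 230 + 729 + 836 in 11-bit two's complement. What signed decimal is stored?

-253

230 + 729 = 959 (01110111111)
959 + 836 = 1795 → wraps to -253 (11100000011)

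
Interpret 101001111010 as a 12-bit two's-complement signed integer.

-1414

MSB is 1, so the value is negative.
Unsigned reading: 2682. Subtract 2^12 = 4096: 2682 − 4096 = -1414.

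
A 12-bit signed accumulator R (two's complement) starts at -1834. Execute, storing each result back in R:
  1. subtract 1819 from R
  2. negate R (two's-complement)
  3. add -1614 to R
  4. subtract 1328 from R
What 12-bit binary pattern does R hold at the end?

001011000111

Start: R = -1834 = 100011010110.
R = -1834 − 1819 = -3653; wraps to 443 = 000110111011
R = −(443) = -443 = 111001000101
R = -443 + (-1614) = -2057; wraps to 2039 = 011111110111
R = 2039 − 1328 = 711 = 001011000111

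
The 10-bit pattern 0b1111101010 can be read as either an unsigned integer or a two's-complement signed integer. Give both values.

unsigned = 1002, signed = -22

Unsigned: 1111101010 = 1002.
Signed: MSB=1 → 1002 − 1024 = -22.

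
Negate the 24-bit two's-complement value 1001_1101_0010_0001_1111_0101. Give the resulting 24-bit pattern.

Invert: 011000101101111000001010. Add 1: 011000101101111000001011.

011000101101111000001011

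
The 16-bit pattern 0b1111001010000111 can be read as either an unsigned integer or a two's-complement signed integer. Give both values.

unsigned = 62087, signed = -3449

Unsigned: 1111001010000111 = 62087.
Signed: MSB=1 → 62087 − 65536 = -3449.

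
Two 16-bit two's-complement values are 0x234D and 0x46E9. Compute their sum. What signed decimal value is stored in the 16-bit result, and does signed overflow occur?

27190; no overflow

0x234D = 0010001101001101 = 9037 (signed)
0x46E9 = 0100011011101001 = 18153 (signed)
  0010001101001101
+ 0100011011101001
= 0110101000110110
Result 0110101000110110: MSB = 0 → value 27190.
Both addends are non-negative and so is the stored result: no signed overflow.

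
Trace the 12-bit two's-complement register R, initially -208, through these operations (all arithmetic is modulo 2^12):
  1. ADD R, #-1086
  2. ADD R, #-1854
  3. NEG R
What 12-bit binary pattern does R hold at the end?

Start: R = -208 = 111100110000.
R = -208 + (-1086) = -1294 = 101011110010
R = -1294 + (-1854) = -3148; wraps to 948 = 001110110100
R = −(948) = -948 = 110001001100

110001001100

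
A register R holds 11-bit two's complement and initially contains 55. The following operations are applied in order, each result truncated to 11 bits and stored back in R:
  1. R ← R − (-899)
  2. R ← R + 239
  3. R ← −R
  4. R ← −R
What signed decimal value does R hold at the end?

Start: R = 55 = 00000110111.
R = 55 − (-899) = 954 = 01110111010
R = 954 + 239 = 1193; wraps to -855 = 10010101001
R = −(-855) = 855 = 01101010111
R = −(855) = -855 = 10010101001

-855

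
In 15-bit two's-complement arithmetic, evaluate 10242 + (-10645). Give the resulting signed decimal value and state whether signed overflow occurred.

10242 → 010100000000010
-10645 → 101011001101011
  010100000000010
+ 101011001101011
= 111111001101101
Result 111111001101101: MSB = 1 → 32365 − 32768 = -403.
Addends have opposite signs, so signed overflow cannot occur.

-403; no overflow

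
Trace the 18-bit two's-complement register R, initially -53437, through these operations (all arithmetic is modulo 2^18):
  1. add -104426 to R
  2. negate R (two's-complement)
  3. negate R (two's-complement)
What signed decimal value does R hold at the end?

104281

Start: R = -53437 = 110010111101000011.
R = -53437 + (-104426) = -157863; wraps to 104281 = 011001011101011001
R = −(104281) = -104281 = 100110100010100111
R = −(-104281) = 104281 = 011001011101011001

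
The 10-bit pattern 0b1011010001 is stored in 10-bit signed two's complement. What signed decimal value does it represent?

-303

MSB is 1, so the value is negative.
Invert: 0100101110. Add 1: 0100101111 = 303. So the value is −303.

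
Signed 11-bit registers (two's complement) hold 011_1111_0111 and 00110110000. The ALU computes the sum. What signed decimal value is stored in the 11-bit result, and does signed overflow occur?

011_1111_0111 → 01111110111 = 1015 (signed)
00110110000 = 432 (signed)
  01111110111
+ 00110110000
= 10110100111
Result 10110100111: MSB = 1 → 1447 − 2048 = -601.
Both addends are non-negative but the stored result is negative: signed overflow. The true value 1015 + 432 = 1447 lies outside [-1024, 1023].

-601; overflow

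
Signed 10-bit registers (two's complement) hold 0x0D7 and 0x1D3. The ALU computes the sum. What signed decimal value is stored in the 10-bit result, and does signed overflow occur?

0x0D7 = 0011010111 = 215 (signed)
0x1D3 = 0111010011 = 467 (signed)
  0011010111
+ 0111010011
= 1010101010
Result 1010101010: MSB = 1 → 682 − 1024 = -342.
Both addends are non-negative but the stored result is negative: signed overflow. The true value 215 + 467 = 682 lies outside [-512, 511].

-342; overflow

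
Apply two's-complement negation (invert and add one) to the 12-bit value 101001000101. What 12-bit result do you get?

010110111011

Invert: 010110111010. Add 1: 010110111011.
Check: 101001000101 = -1467, 010110111011 = 1467.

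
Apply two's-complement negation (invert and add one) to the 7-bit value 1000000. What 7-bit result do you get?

1000000

Invert: 0111111. Add 1: 1000000.
(1000000 is the minimum value -64; its negation overflows and yields itself.)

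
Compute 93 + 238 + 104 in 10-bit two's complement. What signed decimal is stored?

435

93 + 238 = 331 (0101001011)
331 + 104 = 435 (0110110011)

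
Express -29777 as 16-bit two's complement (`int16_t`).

1000101110101111

|-29777| = 29777 = 0111010001010001 in 16 bits.
Invert the bits: 1000101110101110. Add 1: 1000101110101111.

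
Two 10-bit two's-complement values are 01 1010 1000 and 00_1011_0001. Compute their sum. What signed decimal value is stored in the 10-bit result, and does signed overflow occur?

-423; overflow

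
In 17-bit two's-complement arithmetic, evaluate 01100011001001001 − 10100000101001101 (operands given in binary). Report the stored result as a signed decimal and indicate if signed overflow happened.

-31492; overflow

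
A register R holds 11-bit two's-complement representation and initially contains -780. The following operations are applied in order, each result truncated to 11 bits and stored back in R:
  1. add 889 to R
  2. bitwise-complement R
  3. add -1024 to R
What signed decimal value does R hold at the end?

Start: R = -780 = 10011110100.
R = -780 + 889 = 109 = 00001101101
R = NOT 00001101101 = 11110010010 = -110
R = -110 + (-1024) = -1134; wraps to 914 = 01110010010

914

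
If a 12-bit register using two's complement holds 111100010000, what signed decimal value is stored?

-240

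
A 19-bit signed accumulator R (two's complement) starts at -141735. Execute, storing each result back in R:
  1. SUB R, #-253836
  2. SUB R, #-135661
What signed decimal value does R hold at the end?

247762

Start: R = -141735 = 1011101011001011001.
R = -141735 − (-253836) = 112101 = 0011011010111100101
R = 112101 − (-135661) = 247762 = 0111100011111010010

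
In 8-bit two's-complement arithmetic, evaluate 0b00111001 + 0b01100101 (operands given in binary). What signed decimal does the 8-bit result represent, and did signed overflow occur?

-98; overflow

0b00111001 → 00111001 = 57 (signed)
0b01100101 → 01100101 = 101 (signed)
  00111001
+ 01100101
= 10011110
Result 10011110: MSB = 1 → 158 − 256 = -98.
Both addends are non-negative but the stored result is negative: signed overflow. The true value 57 + 101 = 158 lies outside [-128, 127].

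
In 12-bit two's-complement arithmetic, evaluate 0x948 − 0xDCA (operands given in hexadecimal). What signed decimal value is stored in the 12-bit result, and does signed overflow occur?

-1154; no overflow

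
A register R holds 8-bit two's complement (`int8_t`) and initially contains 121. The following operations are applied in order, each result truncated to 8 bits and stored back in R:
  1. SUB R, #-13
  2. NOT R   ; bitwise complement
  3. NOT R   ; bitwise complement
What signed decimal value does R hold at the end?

Start: R = 121 = 01111001.
R = 121 − (-13) = 134; wraps to -122 = 10000110
R = NOT 10000110 = 01111001 = 121
R = NOT 01111001 = 10000110 = -122

-122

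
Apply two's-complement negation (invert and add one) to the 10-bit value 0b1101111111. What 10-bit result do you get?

0010000001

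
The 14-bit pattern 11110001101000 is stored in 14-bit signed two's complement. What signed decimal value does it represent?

MSB is 1, so the value is negative.
Invert: 00001110010111. Add 1: 00001110011000 = 920. So the value is −920.

-920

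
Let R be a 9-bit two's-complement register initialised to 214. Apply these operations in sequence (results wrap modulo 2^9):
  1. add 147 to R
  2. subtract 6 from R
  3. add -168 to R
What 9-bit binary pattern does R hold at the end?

Start: R = 214 = 011010110.
R = 214 + 147 = 361; wraps to -151 = 101101001
R = -151 − 6 = -157 = 101100011
R = -157 + (-168) = -325; wraps to 187 = 010111011

010111011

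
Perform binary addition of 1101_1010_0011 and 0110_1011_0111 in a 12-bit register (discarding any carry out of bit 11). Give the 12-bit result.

010001011010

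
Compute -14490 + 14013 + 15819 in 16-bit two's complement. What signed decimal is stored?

-14490 + 14013 = -477 (1111111000100011)
-477 + 15819 = 15342 (0011101111101110)

15342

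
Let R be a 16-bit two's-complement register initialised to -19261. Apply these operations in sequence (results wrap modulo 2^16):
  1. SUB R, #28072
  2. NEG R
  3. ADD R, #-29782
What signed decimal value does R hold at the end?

Start: R = -19261 = 1011010011000011.
R = -19261 − 28072 = -47333; wraps to 18203 = 0100011100011011
R = −(18203) = -18203 = 1011100011100101
R = -18203 + (-29782) = -47985; wraps to 17551 = 0100010010001111

17551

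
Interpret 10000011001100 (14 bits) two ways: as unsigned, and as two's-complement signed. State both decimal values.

unsigned = 8396, signed = -7988

Unsigned: 10000011001100 = 8396.
Signed: MSB=1 → 8396 − 16384 = -7988.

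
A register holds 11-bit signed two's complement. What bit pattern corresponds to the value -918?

10001101010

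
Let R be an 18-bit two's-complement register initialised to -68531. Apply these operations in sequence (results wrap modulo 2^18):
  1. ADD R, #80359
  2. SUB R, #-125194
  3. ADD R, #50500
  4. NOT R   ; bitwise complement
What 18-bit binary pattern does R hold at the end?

Start: R = -68531 = 101111010001001101.
R = -68531 + 80359 = 11828 = 000010111000110100
R = 11828 − (-125194) = 137022; wraps to -125122 = 100001011100111110
R = -125122 + 50500 = -74622 = 101101110010000010
R = NOT 101101110010000010 = 010010001101111101 = 74621

010010001101111101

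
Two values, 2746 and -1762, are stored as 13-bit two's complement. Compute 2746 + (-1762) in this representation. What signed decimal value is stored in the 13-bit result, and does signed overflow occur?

2746 → 0101010111010
-1762 → 1100100011110
  0101010111010
+ 1100100011110
= 0001111011000  (discard carry-out 1)
Result 0001111011000: MSB = 0 → value 984.
Addends have opposite signs, so signed overflow cannot occur.

984; no overflow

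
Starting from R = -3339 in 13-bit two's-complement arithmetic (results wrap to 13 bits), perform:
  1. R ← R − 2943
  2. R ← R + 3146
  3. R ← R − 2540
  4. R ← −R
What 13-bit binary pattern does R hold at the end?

1011000101100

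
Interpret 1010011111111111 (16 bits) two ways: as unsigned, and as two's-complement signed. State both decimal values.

unsigned = 43007, signed = -22529

Unsigned: 1010011111111111 = 43007.
Signed: MSB=1 → 43007 − 65536 = -22529.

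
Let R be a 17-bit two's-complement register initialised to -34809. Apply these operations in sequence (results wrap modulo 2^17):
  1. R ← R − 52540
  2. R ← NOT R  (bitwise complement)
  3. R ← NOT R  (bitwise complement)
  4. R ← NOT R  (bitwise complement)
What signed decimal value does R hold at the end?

-43724

Start: R = -34809 = 10111100000000111.
R = -34809 − 52540 = -87349; wraps to 43723 = 01010101011001011
R = NOT 01010101011001011 = 10101010100110100 = -43724
R = NOT 10101010100110100 = 01010101011001011 = 43723
R = NOT 01010101011001011 = 10101010100110100 = -43724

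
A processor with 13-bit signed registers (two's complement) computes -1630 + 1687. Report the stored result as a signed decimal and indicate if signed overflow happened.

57; no overflow

-1630 → 1100110100010
1687 → 0011010010111
  1100110100010
+ 0011010010111
= 0000000111001  (discard carry-out 1)
Result 0000000111001: MSB = 0 → value 57.
Addends have opposite signs, so signed overflow cannot occur.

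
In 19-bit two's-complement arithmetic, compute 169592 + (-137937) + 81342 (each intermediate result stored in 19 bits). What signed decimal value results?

169592 + (-137937) = 31655 (0000111101110100111)
31655 + 81342 = 112997 (0011011100101100101)

112997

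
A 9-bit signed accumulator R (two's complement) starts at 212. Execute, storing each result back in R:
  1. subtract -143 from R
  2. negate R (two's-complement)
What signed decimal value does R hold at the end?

157

Start: R = 212 = 011010100.
R = 212 − (-143) = 355; wraps to -157 = 101100011
R = −(-157) = 157 = 010011101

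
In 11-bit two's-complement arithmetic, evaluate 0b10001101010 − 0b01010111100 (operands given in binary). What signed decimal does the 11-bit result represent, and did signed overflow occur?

430; overflow

0b10001101010 → 10001101010 = -918 (signed)
0b01010111100 → 01010111100 = 700 (signed)
Subtract via negate-and-add: invert 01010111100 + 1 = 10101000100 (i.e. -700).
  10001101010
+ 10101000100
= 00110101110  (discard carry-out 1)
Result 00110101110: MSB = 0 → value 430.
Both addends (after negating the subtrahend) are negative but the stored result is non-negative: signed overflow. The true value -918 − 700 = -1618 lies outside [-1024, 1023].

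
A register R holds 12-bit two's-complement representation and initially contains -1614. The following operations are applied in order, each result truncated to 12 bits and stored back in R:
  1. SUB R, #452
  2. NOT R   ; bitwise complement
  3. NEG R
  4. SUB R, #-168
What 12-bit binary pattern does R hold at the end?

100010010111

Start: R = -1614 = 100110110010.
R = -1614 − 452 = -2066; wraps to 2030 = 011111101110
R = NOT 011111101110 = 100000010001 = -2031
R = −(-2031) = 2031 = 011111101111
R = 2031 − (-168) = 2199; wraps to -1897 = 100010010111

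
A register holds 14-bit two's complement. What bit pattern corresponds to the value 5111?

5111 is non-negative, so write it directly in 14 bits: 01001111110111.

01001111110111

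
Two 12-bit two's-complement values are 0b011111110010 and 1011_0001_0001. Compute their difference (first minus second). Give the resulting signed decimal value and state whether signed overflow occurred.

-799; overflow

0b011111110010 → 011111110010 = 2034 (signed)
1011_0001_0001 → 101100010001 = -1263 (signed)
Subtract via negate-and-add: invert 101100010001 + 1 = 010011101111 (i.e. 1263).
  011111110010
+ 010011101111
= 110011100001
Result 110011100001: MSB = 1 → 3297 − 4096 = -799.
Both addends (after negating the subtrahend) are non-negative but the stored result is negative: signed overflow. The true value 2034 − (-1263) = 3297 lies outside [-2048, 2047].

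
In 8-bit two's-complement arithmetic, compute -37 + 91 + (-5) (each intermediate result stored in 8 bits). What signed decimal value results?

49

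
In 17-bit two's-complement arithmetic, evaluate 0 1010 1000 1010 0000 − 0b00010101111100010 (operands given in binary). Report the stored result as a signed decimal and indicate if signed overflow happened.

31934; no overflow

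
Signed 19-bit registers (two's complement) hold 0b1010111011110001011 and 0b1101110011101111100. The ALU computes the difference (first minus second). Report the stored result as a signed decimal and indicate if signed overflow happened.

0b1010111011110001011 → 1010111011110001011 = -166005 (signed)
0b1101110011101111100 → 1101110011101111100 = -71812 (signed)
Subtract via negate-and-add: invert 1101110011101111100 + 1 = 0010001100010000100 (i.e. 71812).
  1010111011110001011
+ 0010001100010000100
= 1101001000000001111
Result 1101001000000001111: MSB = 1 → 430095 − 524288 = -94193.
Addends (after negating the subtrahend) have opposite signs, so signed overflow cannot occur.

-94193; no overflow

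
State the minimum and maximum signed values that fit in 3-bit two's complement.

Minimum: −2^2 = -4.
Maximum: 2^2 − 1 = 3.

min = -4, max = 3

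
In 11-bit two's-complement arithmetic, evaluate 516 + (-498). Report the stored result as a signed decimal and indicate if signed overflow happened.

18; no overflow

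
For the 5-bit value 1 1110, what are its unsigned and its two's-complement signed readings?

unsigned = 30, signed = -2

Unsigned: 11110 = 30.
Signed: MSB=1 → 30 − 32 = -2.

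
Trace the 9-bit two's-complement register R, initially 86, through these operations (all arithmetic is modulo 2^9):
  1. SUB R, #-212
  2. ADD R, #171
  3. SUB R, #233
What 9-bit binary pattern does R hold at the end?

011101100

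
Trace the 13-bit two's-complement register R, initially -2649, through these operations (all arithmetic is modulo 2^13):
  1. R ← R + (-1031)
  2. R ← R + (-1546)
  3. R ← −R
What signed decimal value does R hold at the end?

-2966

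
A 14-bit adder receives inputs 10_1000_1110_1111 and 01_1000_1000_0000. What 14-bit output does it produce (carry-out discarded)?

00000101101111

  10100011101111
+ 01100010000000
= 00000101101111  (discard carry-out 1)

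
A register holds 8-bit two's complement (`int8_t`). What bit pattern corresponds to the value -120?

10001000

|-120| = 120 = 01111000 in 8 bits.
Invert the bits: 10000111. Add 1: 10001000.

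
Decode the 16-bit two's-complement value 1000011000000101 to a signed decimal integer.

-31227

MSB is 1, so the value is negative.
Unsigned reading: 34309. Subtract 2^16 = 65536: 34309 − 65536 = -31227.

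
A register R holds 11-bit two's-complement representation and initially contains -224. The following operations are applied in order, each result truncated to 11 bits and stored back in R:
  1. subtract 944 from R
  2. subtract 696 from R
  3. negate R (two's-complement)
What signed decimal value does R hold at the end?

Start: R = -224 = 11100100000.
R = -224 − 944 = -1168; wraps to 880 = 01101110000
R = 880 − 696 = 184 = 00010111000
R = −(184) = -184 = 11101001000

-184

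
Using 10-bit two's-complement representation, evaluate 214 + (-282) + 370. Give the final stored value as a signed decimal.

302

214 + (-282) = -68 (1110111100)
-68 + 370 = 302 (0100101110)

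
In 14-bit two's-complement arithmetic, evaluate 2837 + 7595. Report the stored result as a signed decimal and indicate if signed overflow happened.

-5952; overflow

2837 → 00101100010101
7595 → 01110110101011
  00101100010101
+ 01110110101011
= 10100011000000
Result 10100011000000: MSB = 1 → 10432 − 16384 = -5952.
Both addends are non-negative but the stored result is negative: signed overflow. The true value 2837 + 7595 = 10432 lies outside [-8192, 8191].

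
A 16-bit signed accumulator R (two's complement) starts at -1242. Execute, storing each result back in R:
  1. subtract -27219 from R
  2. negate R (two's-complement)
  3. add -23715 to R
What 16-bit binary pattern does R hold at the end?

Start: R = -1242 = 1111101100100110.
R = -1242 − (-27219) = 25977 = 0110010101111001
R = −(25977) = -25977 = 1001101010000111
R = -25977 + (-23715) = -49692; wraps to 15844 = 0011110111100100

0011110111100100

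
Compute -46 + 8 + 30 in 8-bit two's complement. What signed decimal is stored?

-46 + 8 = -38 (11011010)
-38 + 30 = -8 (11111000)

-8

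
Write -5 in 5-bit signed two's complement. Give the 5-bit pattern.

11011

|-5| = 5 = 00101 in 5 bits.
Invert the bits: 11010. Add 1: 11011.
Check: 11011 reads as 27 − 32 = -5.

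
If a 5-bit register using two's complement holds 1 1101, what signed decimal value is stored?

-3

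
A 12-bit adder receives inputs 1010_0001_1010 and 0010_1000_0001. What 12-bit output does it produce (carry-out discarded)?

110010011011

  101000011010
+ 001010000001
= 110010011011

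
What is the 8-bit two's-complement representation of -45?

|-45| = 45 = 00101101 in 8 bits.
Invert the bits: 11010010. Add 1: 11010011.
Check: 11010011 reads as 211 − 256 = -45.

11010011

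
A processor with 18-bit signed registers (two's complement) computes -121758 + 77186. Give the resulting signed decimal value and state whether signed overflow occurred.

-121758 → 100010010001100010
77186 → 010010110110000010
  100010010001100010
+ 010010110110000010
= 110101000111100100
Result 110101000111100100: MSB = 1 → 217572 − 262144 = -44572.
Addends have opposite signs, so signed overflow cannot occur.

-44572; no overflow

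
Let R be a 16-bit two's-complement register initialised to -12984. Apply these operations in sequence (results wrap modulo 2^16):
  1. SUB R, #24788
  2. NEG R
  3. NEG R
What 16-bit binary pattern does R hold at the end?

0110110001110100

Start: R = -12984 = 1100110101001000.
R = -12984 − 24788 = -37772; wraps to 27764 = 0110110001110100
R = −(27764) = -27764 = 1001001110001100
R = −(-27764) = 27764 = 0110110001110100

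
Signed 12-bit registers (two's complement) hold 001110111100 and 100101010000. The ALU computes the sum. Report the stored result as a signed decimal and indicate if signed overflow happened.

-756; no overflow

001110111100 = 956 (signed)
100101010000 = -1712 (signed)
  001110111100
+ 100101010000
= 110100001100
Result 110100001100: MSB = 1 → 3340 − 4096 = -756.
Addends have opposite signs, so signed overflow cannot occur.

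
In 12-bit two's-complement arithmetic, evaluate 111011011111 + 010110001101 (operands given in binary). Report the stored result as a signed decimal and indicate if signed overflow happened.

1132; no overflow

111011011111 = -289 (signed)
010110001101 = 1421 (signed)
  111011011111
+ 010110001101
= 010001101100  (discard carry-out 1)
Result 010001101100: MSB = 0 → value 1132.
Addends have opposite signs, so signed overflow cannot occur.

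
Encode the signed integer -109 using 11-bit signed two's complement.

|-109| = 109 = 00001101101 in 11 bits.
Invert the bits: 11110010010. Add 1: 11110010011.

11110010011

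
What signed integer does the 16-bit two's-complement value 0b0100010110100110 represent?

MSB is 0, so the value is non-negative: 0100010110100110 = 17830.

17830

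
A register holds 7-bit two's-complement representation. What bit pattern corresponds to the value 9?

9 is non-negative, so write it directly in 7 bits: 0001001.

0001001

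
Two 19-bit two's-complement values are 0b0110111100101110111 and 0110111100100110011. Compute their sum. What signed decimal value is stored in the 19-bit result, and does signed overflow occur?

0b0110111100101110111 → 0110111100101110111 = 227703 (signed)
0110111100100110011 = 227635 (signed)
  0110111100101110111
+ 0110111100100110011
= 1101111001010101010
Result 1101111001010101010: MSB = 1 → 455338 − 524288 = -68950.
Both addends are non-negative but the stored result is negative: signed overflow. The true value 227703 + 227635 = 455338 lies outside [-262144, 262143].

-68950; overflow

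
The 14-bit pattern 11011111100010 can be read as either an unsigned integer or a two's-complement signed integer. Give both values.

unsigned = 14306, signed = -2078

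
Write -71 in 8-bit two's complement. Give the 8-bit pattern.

|-71| = 71 = 01000111 in 8 bits.
Invert the bits: 10111000. Add 1: 10111001.

10111001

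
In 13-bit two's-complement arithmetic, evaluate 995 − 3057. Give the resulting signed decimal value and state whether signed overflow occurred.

-2062; no overflow

995 → 0001111100011
3057 → 0101111110001
Subtract via negate-and-add: invert 0101111110001 + 1 = 1010000001111 (i.e. -3057).
  0001111100011
+ 1010000001111
= 1011111110010
Result 1011111110010: MSB = 1 → 6130 − 8192 = -2062.
Addends (after negating the subtrahend) have opposite signs, so signed overflow cannot occur.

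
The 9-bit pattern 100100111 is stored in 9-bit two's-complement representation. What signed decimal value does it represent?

-217

MSB is 1, so the value is negative.
Unsigned reading: 295. Subtract 2^9 = 512: 295 − 512 = -217.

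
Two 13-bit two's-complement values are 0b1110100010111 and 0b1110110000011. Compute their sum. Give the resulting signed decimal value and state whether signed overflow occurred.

-1382; no overflow

0b1110100010111 → 1110100010111 = -745 (signed)
0b1110110000011 → 1110110000011 = -637 (signed)
  1110100010111
+ 1110110000011
= 1101010011010  (discard carry-out 1)
Result 1101010011010: MSB = 1 → 6810 − 8192 = -1382.
Both addends are negative and so is the stored result: no signed overflow.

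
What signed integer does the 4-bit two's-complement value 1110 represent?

MSB is 1, so the value is negative.
Invert: 0001. Add 1: 0010 = 2. So the value is −2.

-2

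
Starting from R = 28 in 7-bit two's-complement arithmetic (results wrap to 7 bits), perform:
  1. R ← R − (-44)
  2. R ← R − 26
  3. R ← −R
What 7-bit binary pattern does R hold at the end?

Start: R = 28 = 0011100.
R = 28 − (-44) = 72; wraps to -56 = 1001000
R = -56 − 26 = -82; wraps to 46 = 0101110
R = −(46) = -46 = 1010010

1010010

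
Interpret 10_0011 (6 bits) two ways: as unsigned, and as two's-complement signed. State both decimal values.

unsigned = 35, signed = -29

Unsigned: 100011 = 35.
Signed: MSB=1 → 35 − 64 = -29.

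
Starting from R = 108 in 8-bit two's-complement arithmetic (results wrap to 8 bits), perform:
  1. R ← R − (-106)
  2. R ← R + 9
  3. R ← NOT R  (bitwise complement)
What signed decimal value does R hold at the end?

Start: R = 108 = 01101100.
R = 108 − (-106) = 214; wraps to -42 = 11010110
R = -42 + 9 = -33 = 11011111
R = NOT 11011111 = 00100000 = 32

32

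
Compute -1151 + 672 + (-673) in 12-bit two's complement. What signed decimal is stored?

-1151 + 672 = -479 (111000100001)
-479 + (-673) = -1152 (101110000000)

-1152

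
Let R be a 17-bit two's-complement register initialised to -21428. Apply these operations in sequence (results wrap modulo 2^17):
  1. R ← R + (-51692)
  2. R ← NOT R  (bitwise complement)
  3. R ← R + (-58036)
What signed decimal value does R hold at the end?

Start: R = -21428 = 11010110001001100.
R = -21428 + (-51692) = -73120; wraps to 57952 = 01110001001100000
R = NOT 01110001001100000 = 10001110110011111 = -57953
R = -57953 + (-58036) = -115989; wraps to 15083 = 00011101011101011

15083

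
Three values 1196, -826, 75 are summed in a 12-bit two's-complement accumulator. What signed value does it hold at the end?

1196 + (-826) = 370 (000101110010)
370 + 75 = 445 (000110111101)

445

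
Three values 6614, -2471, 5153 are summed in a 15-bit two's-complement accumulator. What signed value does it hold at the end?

9296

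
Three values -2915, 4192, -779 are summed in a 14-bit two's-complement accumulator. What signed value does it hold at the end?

-2915 + 4192 = 1277 (00010011111101)
1277 + (-779) = 498 (00000111110010)

498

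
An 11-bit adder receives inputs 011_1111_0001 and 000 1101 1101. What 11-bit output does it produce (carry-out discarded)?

10011001110

  01111110001
+ 00011011101
= 10011001110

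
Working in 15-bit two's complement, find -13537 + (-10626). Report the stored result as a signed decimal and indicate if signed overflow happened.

8605; overflow

-13537 → 100101100011111
-10626 → 101011001111110
  100101100011111
+ 101011001111110
= 010000110011101  (discard carry-out 1)
Result 010000110011101: MSB = 0 → value 8605.
Both addends are negative but the stored result is non-negative: signed overflow. The true value -13537 + (-10626) = -24163 lies outside [-16384, 16383].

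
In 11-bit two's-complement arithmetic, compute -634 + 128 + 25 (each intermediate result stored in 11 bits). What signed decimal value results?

-634 + 128 = -506 (11000000110)
-506 + 25 = -481 (11000011111)

-481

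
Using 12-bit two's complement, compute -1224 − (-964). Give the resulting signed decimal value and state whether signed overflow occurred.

-260; no overflow

-1224 → 101100111000
-964 → 110000111100
Subtract via negate-and-add: invert 110000111100 + 1 = 001111000100 (i.e. 964).
  101100111000
+ 001111000100
= 111011111100
Result 111011111100: MSB = 1 → 3836 − 4096 = -260.
Addends (after negating the subtrahend) have opposite signs, so signed overflow cannot occur.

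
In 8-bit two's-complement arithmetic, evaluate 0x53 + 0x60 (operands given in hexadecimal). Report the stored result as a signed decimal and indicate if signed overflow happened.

0x53 = 01010011 = 83 (signed)
0x60 = 01100000 = 96 (signed)
  01010011
+ 01100000
= 10110011
Result 10110011: MSB = 1 → 179 − 256 = -77.
Both addends are non-negative but the stored result is negative: signed overflow. The true value 83 + 96 = 179 lies outside [-128, 127].

-77; overflow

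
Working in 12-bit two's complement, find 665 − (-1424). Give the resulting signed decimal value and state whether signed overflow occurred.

-2007; overflow

665 → 001010011001
-1424 → 101001110000
Subtract via negate-and-add: invert 101001110000 + 1 = 010110010000 (i.e. 1424).
  001010011001
+ 010110010000
= 100000101001
Result 100000101001: MSB = 1 → 2089 − 4096 = -2007.
Both addends (after negating the subtrahend) are non-negative but the stored result is negative: signed overflow. The true value 665 − (-1424) = 2089 lies outside [-2048, 2047].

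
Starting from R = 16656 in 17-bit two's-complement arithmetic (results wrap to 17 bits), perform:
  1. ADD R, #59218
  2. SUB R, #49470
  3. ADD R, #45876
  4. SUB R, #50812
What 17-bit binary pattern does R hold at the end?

00101001111011100

Start: R = 16656 = 00100000100010000.
R = 16656 + 59218 = 75874; wraps to -55198 = 10010100001100010
R = -55198 − 49470 = -104668; wraps to 26404 = 00110011100100100
R = 26404 + 45876 = 72280; wraps to -58792 = 10001101001011000
R = -58792 − 50812 = -109604; wraps to 21468 = 00101001111011100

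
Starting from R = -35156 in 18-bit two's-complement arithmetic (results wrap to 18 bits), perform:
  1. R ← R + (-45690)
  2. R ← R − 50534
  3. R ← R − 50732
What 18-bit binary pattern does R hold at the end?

010011100010100000

Start: R = -35156 = 110111011010101100.
R = -35156 + (-45690) = -80846 = 101100010000110010
R = -80846 − 50534 = -131380; wraps to 130764 = 011111111011001100
R = 130764 − 50732 = 80032 = 010011100010100000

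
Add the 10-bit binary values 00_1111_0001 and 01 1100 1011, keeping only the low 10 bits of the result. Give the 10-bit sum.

1010111100

  0011110001
+ 0111001011
= 1010111100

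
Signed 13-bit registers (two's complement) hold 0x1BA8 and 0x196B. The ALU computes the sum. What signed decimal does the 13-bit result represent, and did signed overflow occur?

0x1BA8 = 1101110101000 = -1112 (signed)
0x196B = 1100101101011 = -1685 (signed)
  1101110101000
+ 1100101101011
= 1010100010011  (discard carry-out 1)
Result 1010100010011: MSB = 1 → 5395 − 8192 = -2797.
Both addends are negative and so is the stored result: no signed overflow.

-2797; no overflow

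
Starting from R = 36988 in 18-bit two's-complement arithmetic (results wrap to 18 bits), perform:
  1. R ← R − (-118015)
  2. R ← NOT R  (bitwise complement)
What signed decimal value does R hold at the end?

107140

Start: R = 36988 = 001001000001111100.
R = 36988 − (-118015) = 155003; wraps to -107141 = 100101110101111011
R = NOT 100101110101111011 = 011010001010000100 = 107140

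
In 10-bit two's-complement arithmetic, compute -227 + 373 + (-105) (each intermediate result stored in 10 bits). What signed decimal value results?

-227 + 373 = 146 (0010010010)
146 + (-105) = 41 (0000101001)

41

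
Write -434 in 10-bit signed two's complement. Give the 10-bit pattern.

|-434| = 434 = 0110110010 in 10 bits.
Invert the bits: 1001001101. Add 1: 1001001110.
Check: 1001001110 reads as 590 − 1024 = -434.

1001001110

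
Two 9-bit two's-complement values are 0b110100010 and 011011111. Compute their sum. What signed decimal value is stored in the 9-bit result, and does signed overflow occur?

129; no overflow

0b110100010 → 110100010 = -94 (signed)
011011111 = 223 (signed)
  110100010
+ 011011111
= 010000001  (discard carry-out 1)
Result 010000001: MSB = 0 → value 129.
Addends have opposite signs, so signed overflow cannot occur.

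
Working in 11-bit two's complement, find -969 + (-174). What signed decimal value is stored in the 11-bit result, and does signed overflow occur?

-969 → 10000110111
-174 → 11101010010
  10000110111
+ 11101010010
= 01110001001  (discard carry-out 1)
Result 01110001001: MSB = 0 → value 905.
Both addends are negative but the stored result is non-negative: signed overflow. The true value -969 + (-174) = -1143 lies outside [-1024, 1023].

905; overflow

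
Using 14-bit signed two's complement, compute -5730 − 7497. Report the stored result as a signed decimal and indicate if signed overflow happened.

-5730 → 10100110011110
7497 → 01110101001001
Subtract via negate-and-add: invert 01110101001001 + 1 = 10001010110111 (i.e. -7497).
  10100110011110
+ 10001010110111
= 00110001010101  (discard carry-out 1)
Result 00110001010101: MSB = 0 → value 3157.
Both addends (after negating the subtrahend) are negative but the stored result is non-negative: signed overflow. The true value -5730 − 7497 = -13227 lies outside [-8192, 8191].

3157; overflow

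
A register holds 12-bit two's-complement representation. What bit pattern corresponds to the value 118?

000001110110

118 is non-negative, so write it directly in 12 bits: 000001110110.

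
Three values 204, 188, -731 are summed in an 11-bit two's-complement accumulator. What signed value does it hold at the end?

-339

204 + 188 = 392 (00110001000)
392 + (-731) = -339 (11010101101)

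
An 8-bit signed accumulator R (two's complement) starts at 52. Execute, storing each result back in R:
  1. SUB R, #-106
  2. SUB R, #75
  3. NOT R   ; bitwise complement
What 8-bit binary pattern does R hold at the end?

Start: R = 52 = 00110100.
R = 52 − (-106) = 158; wraps to -98 = 10011110
R = -98 − 75 = -173; wraps to 83 = 01010011
R = NOT 01010011 = 10101100 = -84

10101100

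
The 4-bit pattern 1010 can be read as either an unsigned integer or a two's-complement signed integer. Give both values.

unsigned = 10, signed = -6

Unsigned: 1010 = 10.
Signed: MSB=1 → 10 − 16 = -6.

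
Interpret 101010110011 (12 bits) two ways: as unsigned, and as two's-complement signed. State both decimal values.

Unsigned: 101010110011 = 2739.
Signed: MSB=1 → 2739 − 4096 = -1357.

unsigned = 2739, signed = -1357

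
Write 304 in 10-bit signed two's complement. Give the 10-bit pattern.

0100110000

304 is non-negative, so write it directly in 10 bits: 0100110000.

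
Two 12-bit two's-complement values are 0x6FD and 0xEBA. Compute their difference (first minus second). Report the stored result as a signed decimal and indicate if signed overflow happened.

0x6FD = 011011111101 = 1789 (signed)
0xEBA = 111010111010 = -326 (signed)
Subtract via negate-and-add: invert 111010111010 + 1 = 000101000110 (i.e. 326).
  011011111101
+ 000101000110
= 100001000011
Result 100001000011: MSB = 1 → 2115 − 4096 = -1981.
Both addends (after negating the subtrahend) are non-negative but the stored result is negative: signed overflow. The true value 1789 − (-326) = 2115 lies outside [-2048, 2047].

-1981; overflow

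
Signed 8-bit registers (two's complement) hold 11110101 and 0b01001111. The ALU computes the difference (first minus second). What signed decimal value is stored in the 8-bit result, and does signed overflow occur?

-90; no overflow

11110101 = -11 (signed)
0b01001111 → 01001111 = 79 (signed)
Subtract via negate-and-add: invert 01001111 + 1 = 10110001 (i.e. -79).
  11110101
+ 10110001
= 10100110  (discard carry-out 1)
Result 10100110: MSB = 1 → 166 − 256 = -90.
Both addends (after negating the subtrahend) are negative and so is the stored result: no signed overflow.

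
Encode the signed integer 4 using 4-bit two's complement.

4 is non-negative, so write it directly in 4 bits: 0100.

0100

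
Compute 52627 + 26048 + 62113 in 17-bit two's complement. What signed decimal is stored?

9716

52627 + 26048 = 78675 → wraps to -52397 (10011001101010011)
-52397 + 62113 = 9716 (00010010111110100)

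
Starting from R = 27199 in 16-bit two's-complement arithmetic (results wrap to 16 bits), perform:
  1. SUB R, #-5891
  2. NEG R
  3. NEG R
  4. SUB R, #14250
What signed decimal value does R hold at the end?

18840

Start: R = 27199 = 0110101000111111.
R = 27199 − (-5891) = 33090; wraps to -32446 = 1000000101000010
R = −(-32446) = 32446 = 0111111010111110
R = −(32446) = -32446 = 1000000101000010
R = -32446 − 14250 = -46696; wraps to 18840 = 0100100110011000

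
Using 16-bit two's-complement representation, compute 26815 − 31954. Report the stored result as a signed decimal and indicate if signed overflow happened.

26815 → 0110100010111111
31954 → 0111110011010010
Subtract via negate-and-add: invert 0111110011010010 + 1 = 1000001100101110 (i.e. -31954).
  0110100010111111
+ 1000001100101110
= 1110101111101101
Result 1110101111101101: MSB = 1 → 60397 − 65536 = -5139.
Addends (after negating the subtrahend) have opposite signs, so signed overflow cannot occur.

-5139; no overflow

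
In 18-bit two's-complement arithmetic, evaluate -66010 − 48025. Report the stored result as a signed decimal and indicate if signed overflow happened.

-114035; no overflow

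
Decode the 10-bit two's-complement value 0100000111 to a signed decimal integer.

MSB is 0, so the value is non-negative: 0100000111 = 263.

263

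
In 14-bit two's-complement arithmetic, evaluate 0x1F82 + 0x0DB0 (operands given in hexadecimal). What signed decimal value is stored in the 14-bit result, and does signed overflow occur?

-4814; overflow

0x1F82 = 01111110000010 = 8066 (signed)
0x0DB0 = 00110110110000 = 3504 (signed)
  01111110000010
+ 00110110110000
= 10110100110010
Result 10110100110010: MSB = 1 → 11570 − 16384 = -4814.
Both addends are non-negative but the stored result is negative: signed overflow. The true value 8066 + 3504 = 11570 lies outside [-8192, 8191].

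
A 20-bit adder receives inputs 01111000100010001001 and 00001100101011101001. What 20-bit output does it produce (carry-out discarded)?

  01111000100010001001
+ 00001100101011101001
= 10000101001101110010

10000101001101110010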